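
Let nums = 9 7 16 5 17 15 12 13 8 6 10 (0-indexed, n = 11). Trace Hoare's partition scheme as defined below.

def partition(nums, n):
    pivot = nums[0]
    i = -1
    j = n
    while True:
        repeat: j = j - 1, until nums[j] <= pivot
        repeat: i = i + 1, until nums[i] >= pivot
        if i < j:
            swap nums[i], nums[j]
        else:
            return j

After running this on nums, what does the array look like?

6 7 8 5 17 15 12 13 16 9 10

pivot = nums[0] = 9; i = -1, j = 11
j→9 (nums[9]=6≤9), i→0 (nums[0]=9≥9); i<j, swap → 6 7 16 5 17 15 12 13 8 9 10
j→8 (nums[8]=8≤9), i→2 (nums[2]=16≥9); i<j, swap → 6 7 8 5 17 15 12 13 16 9 10
j→3, i→4; i≥j, return j=3. nums = 6 7 8 5 17 15 12 13 16 9 10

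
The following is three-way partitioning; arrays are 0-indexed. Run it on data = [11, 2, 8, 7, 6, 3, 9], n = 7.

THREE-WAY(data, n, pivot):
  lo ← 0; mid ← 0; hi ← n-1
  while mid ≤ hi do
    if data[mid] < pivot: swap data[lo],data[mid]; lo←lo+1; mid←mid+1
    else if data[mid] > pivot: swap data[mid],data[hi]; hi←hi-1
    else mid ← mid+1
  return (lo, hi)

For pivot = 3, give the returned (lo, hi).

(1, 1)

pivot = 3; lo=0, mid=0, hi=6
data[mid]=11>3: swap data[0],data[6]; hi=5 → [9, 2, 8, 7, 6, 3, 11]
data[mid]=9>3: swap data[0],data[5]; hi=4 → [3, 2, 8, 7, 6, 9, 11]
data[mid]=3=3: mid=1
data[mid]=2<3: swap data[0],data[1]; lo=1,mid=2 → [2, 3, 8, 7, 6, 9, 11]
data[mid]=8>3: swap data[2],data[4]; hi=3 → [2, 3, 6, 7, 8, 9, 11]
data[mid]=6>3: swap data[2],data[3]; hi=2 → [2, 3, 7, 6, 8, 9, 11]
data[mid]=7>3: swap data[2],data[2]; hi=1 → [2, 3, 7, 6, 8, 9, 11]
end: lo=1, hi=1; data = [2, 3, 7, 6, 8, 9, 11]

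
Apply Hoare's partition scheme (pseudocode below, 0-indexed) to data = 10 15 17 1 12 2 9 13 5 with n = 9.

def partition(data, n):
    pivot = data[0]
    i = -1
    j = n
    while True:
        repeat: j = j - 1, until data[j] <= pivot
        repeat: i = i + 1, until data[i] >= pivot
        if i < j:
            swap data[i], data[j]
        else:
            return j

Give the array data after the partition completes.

pivot=10
j stops at 8 (5), i stops at 0 (10); swap ⇒ 5 15 17 1 12 2 9 13 10
j stops at 6 (9), i stops at 1 (15); swap ⇒ 5 9 17 1 12 2 15 13 10
j stops at 5 (2), i stops at 2 (17); swap ⇒ 5 9 2 1 12 17 15 13 10
j stops at 3, i stops at 4; i≥j ⇒ return 3. data=5 9 2 1 12 17 15 13 10

5 9 2 1 12 17 15 13 10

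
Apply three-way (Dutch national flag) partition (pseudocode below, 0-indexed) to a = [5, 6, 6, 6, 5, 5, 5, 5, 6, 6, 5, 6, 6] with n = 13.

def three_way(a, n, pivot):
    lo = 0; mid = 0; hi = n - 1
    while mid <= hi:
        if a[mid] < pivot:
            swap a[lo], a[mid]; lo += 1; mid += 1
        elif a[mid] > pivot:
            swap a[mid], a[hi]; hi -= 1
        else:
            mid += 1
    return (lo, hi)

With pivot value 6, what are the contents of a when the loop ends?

[5, 5, 5, 5, 5, 5, 6, 6, 6, 6, 6, 6, 6]

pivot = 6; lo=0, mid=0, hi=12
a[mid]=5<6: swap a[0],a[0]; lo=1,mid=1 → [5, 6, 6, 6, 5, 5, 5, 5, 6, 6, 5, 6, 6]
a[mid]=6=6: mid=2
a[mid]=6=6: mid=3
a[mid]=6=6: mid=4
a[mid]=5<6: swap a[1],a[4]; lo=2,mid=5 → [5, 5, 6, 6, 6, 5, 5, 5, 6, 6, 5, 6, 6]
a[mid]=5<6: swap a[2],a[5]; lo=3,mid=6 → [5, 5, 5, 6, 6, 6, 5, 5, 6, 6, 5, 6, 6]
a[mid]=5<6: swap a[3],a[6]; lo=4,mid=7 → [5, 5, 5, 5, 6, 6, 6, 5, 6, 6, 5, 6, 6]
a[mid]=5<6: swap a[4],a[7]; lo=5,mid=8 → [5, 5, 5, 5, 5, 6, 6, 6, 6, 6, 5, 6, 6]
a[mid]=6=6: mid=9
a[mid]=6=6: mid=10
a[mid]=5<6: swap a[5],a[10]; lo=6,mid=11 → [5, 5, 5, 5, 5, 5, 6, 6, 6, 6, 6, 6, 6]
a[mid]=6=6: mid=12
a[mid]=6=6: mid=13
end: lo=6, hi=12; a = [5, 5, 5, 5, 5, 5, 6, 6, 6, 6, 6, 6, 6]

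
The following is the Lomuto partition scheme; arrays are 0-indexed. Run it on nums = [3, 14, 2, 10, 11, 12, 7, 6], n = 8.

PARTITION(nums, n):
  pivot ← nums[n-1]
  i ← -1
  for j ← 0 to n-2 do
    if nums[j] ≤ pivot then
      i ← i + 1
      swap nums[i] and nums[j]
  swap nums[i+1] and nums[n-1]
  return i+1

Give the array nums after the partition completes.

[3, 2, 6, 10, 11, 12, 7, 14]

pivot = nums[7] = 6; i = -1
j=0: nums[0]=3 ≤ 6 → i=0, swap nums[0],nums[0] (no change) → [3, 14, 2, 10, 11, 12, 7, 6]
j=1: nums[1]=14 > 6 → no swap
j=2: nums[2]=2 ≤ 6 → i=1, swap nums[1],nums[2] → [3, 2, 14, 10, 11, 12, 7, 6]
j=3: nums[3]=10 > 6 → no swap
j=4: nums[4]=11 > 6 → no swap
j=5: nums[5]=12 > 6 → no swap
j=6: nums[6]=7 > 6 → no swap
final swap nums[2],nums[7] → [3, 2, 6, 10, 11, 12, 7, 14]; return 2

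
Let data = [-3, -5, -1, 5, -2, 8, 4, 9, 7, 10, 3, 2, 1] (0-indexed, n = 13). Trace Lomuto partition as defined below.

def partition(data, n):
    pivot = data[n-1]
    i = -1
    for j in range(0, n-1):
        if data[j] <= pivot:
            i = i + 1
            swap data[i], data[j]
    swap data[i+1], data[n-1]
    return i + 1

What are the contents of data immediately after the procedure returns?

pivot = data[12] = 1; i = -1
j=0: data[0]=-3 ≤ 1 → i=0, swap data[0],data[0] (no change) → [-3, -5, -1, 5, -2, 8, 4, 9, 7, 10, 3, 2, 1]
j=1: data[1]=-5 ≤ 1 → i=1, swap data[1],data[1] (no change) → [-3, -5, -1, 5, -2, 8, 4, 9, 7, 10, 3, 2, 1]
j=2: data[2]=-1 ≤ 1 → i=2, swap data[2],data[2] (no change) → [-3, -5, -1, 5, -2, 8, 4, 9, 7, 10, 3, 2, 1]
j=3: data[3]=5 > 1 → no swap
j=4: data[4]=-2 ≤ 1 → i=3, swap data[3],data[4] → [-3, -5, -1, -2, 5, 8, 4, 9, 7, 10, 3, 2, 1]
j=5: data[5]=8 > 1 → no swap
j=6: data[6]=4 > 1 → no swap
j=7: data[7]=9 > 1 → no swap
j=8: data[8]=7 > 1 → no swap
j=9: data[9]=10 > 1 → no swap
j=10: data[10]=3 > 1 → no swap
j=11: data[11]=2 > 1 → no swap
final swap data[4],data[12] → [-3, -5, -1, -2, 1, 8, 4, 9, 7, 10, 3, 2, 5]; return 4

[-3, -5, -1, -2, 1, 8, 4, 9, 7, 10, 3, 2, 5]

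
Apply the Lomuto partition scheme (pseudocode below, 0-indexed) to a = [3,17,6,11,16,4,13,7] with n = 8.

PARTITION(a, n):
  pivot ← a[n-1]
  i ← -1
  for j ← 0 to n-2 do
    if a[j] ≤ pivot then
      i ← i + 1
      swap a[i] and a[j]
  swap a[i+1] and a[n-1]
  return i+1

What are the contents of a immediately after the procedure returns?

pivot = a[7] = 7; i = -1
j=0: a[0]=3 ≤ 7 → i=0, swap a[0],a[0] (no change) → [3,17,6,11,16,4,13,7]
j=1: a[1]=17 > 7 → no swap
j=2: a[2]=6 ≤ 7 → i=1, swap a[1],a[2] → [3,6,17,11,16,4,13,7]
j=3: a[3]=11 > 7 → no swap
j=4: a[4]=16 > 7 → no swap
j=5: a[5]=4 ≤ 7 → i=2, swap a[2],a[5] → [3,6,4,11,16,17,13,7]
j=6: a[6]=13 > 7 → no swap
final swap a[3],a[7] → [3,6,4,7,16,17,13,11]; return 3

[3,6,4,7,16,17,13,11]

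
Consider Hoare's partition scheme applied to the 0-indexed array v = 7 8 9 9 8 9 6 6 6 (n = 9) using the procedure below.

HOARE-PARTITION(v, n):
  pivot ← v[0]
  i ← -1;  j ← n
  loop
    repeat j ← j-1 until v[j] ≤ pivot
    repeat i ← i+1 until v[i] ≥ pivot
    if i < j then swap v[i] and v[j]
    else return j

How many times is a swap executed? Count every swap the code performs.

3

pivot = v[0] = 7; i = -1, j = 9
j→8 (v[8]=6≤7), i→0 (v[0]=7≥7); i<j, swap → 6 8 9 9 8 9 6 6 7
j→7 (v[7]=6≤7), i→1 (v[1]=8≥7); i<j, swap → 6 6 9 9 8 9 6 8 7
j→6 (v[6]=6≤7), i→2 (v[2]=9≥7); i<j, swap → 6 6 6 9 8 9 9 8 7
j→2, i→3; i≥j, return j=2. v = 6 6 6 9 8 9 9 8 7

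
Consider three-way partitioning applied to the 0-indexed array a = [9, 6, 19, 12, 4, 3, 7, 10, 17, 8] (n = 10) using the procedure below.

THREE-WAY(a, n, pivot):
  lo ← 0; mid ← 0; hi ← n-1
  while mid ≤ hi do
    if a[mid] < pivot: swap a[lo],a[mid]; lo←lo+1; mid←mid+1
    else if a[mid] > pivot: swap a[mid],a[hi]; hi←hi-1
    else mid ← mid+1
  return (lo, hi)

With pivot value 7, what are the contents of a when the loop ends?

[6, 3, 4, 7, 12, 19, 10, 17, 8, 9]

lo=0 mid=0 hi=9
9>7: swap(0,9), hi=8 ⇒ [8, 6, 19, 12, 4, 3, 7, 10, 17, 9]
8>7: swap(0,8), hi=7 ⇒ [17, 6, 19, 12, 4, 3, 7, 10, 8, 9]
17>7: swap(0,7), hi=6 ⇒ [10, 6, 19, 12, 4, 3, 7, 17, 8, 9]
10>7: swap(0,6), hi=5 ⇒ [7, 6, 19, 12, 4, 3, 10, 17, 8, 9]
7=7: mid=1
6<7: swap(0,1), lo=1 mid=2 ⇒ [6, 7, 19, 12, 4, 3, 10, 17, 8, 9]
19>7: swap(2,5), hi=4 ⇒ [6, 7, 3, 12, 4, 19, 10, 17, 8, 9]
3<7: swap(1,2), lo=2 mid=3 ⇒ [6, 3, 7, 12, 4, 19, 10, 17, 8, 9]
12>7: swap(3,4), hi=3 ⇒ [6, 3, 7, 4, 12, 19, 10, 17, 8, 9]
4<7: swap(2,3), lo=3 mid=4 ⇒ [6, 3, 4, 7, 12, 19, 10, 17, 8, 9]
done. lo=3 hi=3; a=[6, 3, 4, 7, 12, 19, 10, 17, 8, 9]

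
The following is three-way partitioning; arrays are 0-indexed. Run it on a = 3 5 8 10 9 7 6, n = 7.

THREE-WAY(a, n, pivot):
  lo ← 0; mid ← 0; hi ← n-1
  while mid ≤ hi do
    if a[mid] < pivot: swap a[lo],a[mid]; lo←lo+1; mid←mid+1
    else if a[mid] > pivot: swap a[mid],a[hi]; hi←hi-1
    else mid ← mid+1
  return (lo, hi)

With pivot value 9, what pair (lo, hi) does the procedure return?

lo=0 mid=0 hi=6
3<9: swap(0,0), lo=1 mid=1 ⇒ 3 5 8 10 9 7 6
5<9: swap(1,1), lo=2 mid=2 ⇒ 3 5 8 10 9 7 6
8<9: swap(2,2), lo=3 mid=3 ⇒ 3 5 8 10 9 7 6
10>9: swap(3,6), hi=5 ⇒ 3 5 8 6 9 7 10
6<9: swap(3,3), lo=4 mid=4 ⇒ 3 5 8 6 9 7 10
9=9: mid=5
7<9: swap(4,5), lo=5 mid=6 ⇒ 3 5 8 6 7 9 10
done. lo=5 hi=5; a=3 5 8 6 7 9 10

(5, 5)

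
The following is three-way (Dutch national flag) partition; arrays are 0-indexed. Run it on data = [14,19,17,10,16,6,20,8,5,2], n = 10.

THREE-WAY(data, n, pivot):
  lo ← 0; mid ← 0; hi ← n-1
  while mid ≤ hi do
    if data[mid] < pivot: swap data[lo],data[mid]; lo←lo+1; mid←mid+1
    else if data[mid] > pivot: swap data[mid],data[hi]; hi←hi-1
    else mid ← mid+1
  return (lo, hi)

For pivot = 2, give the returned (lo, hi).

(0, 0)

lo=0 mid=0 hi=9
14>2: swap(0,9), hi=8 ⇒ [2,19,17,10,16,6,20,8,5,14]
2=2: mid=1
19>2: swap(1,8), hi=7 ⇒ [2,5,17,10,16,6,20,8,19,14]
5>2: swap(1,7), hi=6 ⇒ [2,8,17,10,16,6,20,5,19,14]
8>2: swap(1,6), hi=5 ⇒ [2,20,17,10,16,6,8,5,19,14]
20>2: swap(1,5), hi=4 ⇒ [2,6,17,10,16,20,8,5,19,14]
6>2: swap(1,4), hi=3 ⇒ [2,16,17,10,6,20,8,5,19,14]
16>2: swap(1,3), hi=2 ⇒ [2,10,17,16,6,20,8,5,19,14]
10>2: swap(1,2), hi=1 ⇒ [2,17,10,16,6,20,8,5,19,14]
17>2: swap(1,1), hi=0 ⇒ [2,17,10,16,6,20,8,5,19,14]
done. lo=0 hi=0; data=[2,17,10,16,6,20,8,5,19,14]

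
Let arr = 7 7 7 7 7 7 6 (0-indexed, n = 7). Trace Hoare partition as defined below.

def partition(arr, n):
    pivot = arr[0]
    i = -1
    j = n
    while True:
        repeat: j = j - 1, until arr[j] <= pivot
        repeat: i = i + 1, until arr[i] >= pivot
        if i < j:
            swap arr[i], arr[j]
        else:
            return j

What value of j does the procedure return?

pivot = arr[0] = 7; i = -1, j = 7
j→6 (arr[6]=6≤7), i→0 (arr[0]=7≥7); i<j, swap → 6 7 7 7 7 7 7
j→5 (arr[5]=7≤7), i→1 (arr[1]=7≥7); i<j, swap → 6 7 7 7 7 7 7
j→4 (arr[4]=7≤7), i→2 (arr[2]=7≥7); i<j, swap → 6 7 7 7 7 7 7
j→3, i→3; i≥j, return j=3. arr = 6 7 7 7 7 7 7

3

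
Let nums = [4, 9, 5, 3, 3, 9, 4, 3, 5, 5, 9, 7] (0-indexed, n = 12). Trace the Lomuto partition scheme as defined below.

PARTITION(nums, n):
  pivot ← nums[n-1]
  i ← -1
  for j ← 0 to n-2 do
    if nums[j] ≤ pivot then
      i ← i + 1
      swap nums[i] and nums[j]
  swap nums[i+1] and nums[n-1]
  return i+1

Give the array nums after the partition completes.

pivot=7, i=-1
j=0: 4≤7, i=0, swap(0,0) ⇒ [4, 9, 5, 3, 3, 9, 4, 3, 5, 5, 9, 7]
j=1: 9>7, skip
j=2: 5≤7, i=1, swap(1,2) ⇒ [4, 5, 9, 3, 3, 9, 4, 3, 5, 5, 9, 7]
j=3: 3≤7, i=2, swap(2,3) ⇒ [4, 5, 3, 9, 3, 9, 4, 3, 5, 5, 9, 7]
j=4: 3≤7, i=3, swap(3,4) ⇒ [4, 5, 3, 3, 9, 9, 4, 3, 5, 5, 9, 7]
j=5: 9>7, skip
j=6: 4≤7, i=4, swap(4,6) ⇒ [4, 5, 3, 3, 4, 9, 9, 3, 5, 5, 9, 7]
j=7: 3≤7, i=5, swap(5,7) ⇒ [4, 5, 3, 3, 4, 3, 9, 9, 5, 5, 9, 7]
j=8: 5≤7, i=6, swap(6,8) ⇒ [4, 5, 3, 3, 4, 3, 5, 9, 9, 5, 9, 7]
j=9: 5≤7, i=7, swap(7,9) ⇒ [4, 5, 3, 3, 4, 3, 5, 5, 9, 9, 9, 7]
j=10: 9>7, skip
swap(8,11) ⇒ [4, 5, 3, 3, 4, 3, 5, 5, 7, 9, 9, 9]; return 8

[4, 5, 3, 3, 4, 3, 5, 5, 7, 9, 9, 9]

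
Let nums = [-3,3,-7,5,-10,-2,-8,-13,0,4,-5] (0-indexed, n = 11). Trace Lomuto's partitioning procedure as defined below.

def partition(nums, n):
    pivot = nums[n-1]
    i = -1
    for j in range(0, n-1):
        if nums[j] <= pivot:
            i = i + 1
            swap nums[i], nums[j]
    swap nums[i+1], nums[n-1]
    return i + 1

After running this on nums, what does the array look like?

pivot=-5, i=-1
j=0: -3>-5, skip
j=1: 3>-5, skip
j=2: -7≤-5, i=0, swap(0,2) ⇒ [-7,3,-3,5,-10,-2,-8,-13,0,4,-5]
j=3: 5>-5, skip
j=4: -10≤-5, i=1, swap(1,4) ⇒ [-7,-10,-3,5,3,-2,-8,-13,0,4,-5]
j=5: -2>-5, skip
j=6: -8≤-5, i=2, swap(2,6) ⇒ [-7,-10,-8,5,3,-2,-3,-13,0,4,-5]
j=7: -13≤-5, i=3, swap(3,7) ⇒ [-7,-10,-8,-13,3,-2,-3,5,0,4,-5]
j=8: 0>-5, skip
j=9: 4>-5, skip
swap(4,10) ⇒ [-7,-10,-8,-13,-5,-2,-3,5,0,4,3]; return 4

[-7,-10,-8,-13,-5,-2,-3,5,0,4,3]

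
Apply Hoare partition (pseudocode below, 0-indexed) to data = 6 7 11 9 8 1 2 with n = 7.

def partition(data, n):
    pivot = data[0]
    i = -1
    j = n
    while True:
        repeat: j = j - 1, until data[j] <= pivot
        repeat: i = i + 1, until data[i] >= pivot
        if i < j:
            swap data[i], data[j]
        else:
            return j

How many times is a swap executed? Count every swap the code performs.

pivot=6
j stops at 6 (2), i stops at 0 (6); swap ⇒ 2 7 11 9 8 1 6
j stops at 5 (1), i stops at 1 (7); swap ⇒ 2 1 11 9 8 7 6
j stops at 1, i stops at 2; i≥j ⇒ return 1. data=2 1 11 9 8 7 6

2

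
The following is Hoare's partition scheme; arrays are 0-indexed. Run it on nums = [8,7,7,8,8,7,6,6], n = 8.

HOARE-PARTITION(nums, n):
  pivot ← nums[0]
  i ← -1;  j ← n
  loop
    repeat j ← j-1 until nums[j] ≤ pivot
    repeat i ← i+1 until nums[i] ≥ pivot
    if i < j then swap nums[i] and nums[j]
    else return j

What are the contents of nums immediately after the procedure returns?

[6,7,7,6,7,8,8,8]

pivot = nums[0] = 8; i = -1, j = 8
j→7 (nums[7]=6≤8), i→0 (nums[0]=8≥8); i<j, swap → [6,7,7,8,8,7,6,8]
j→6 (nums[6]=6≤8), i→3 (nums[3]=8≥8); i<j, swap → [6,7,7,6,8,7,8,8]
j→5 (nums[5]=7≤8), i→4 (nums[4]=8≥8); i<j, swap → [6,7,7,6,7,8,8,8]
j→4, i→5; i≥j, return j=4. nums = [6,7,7,6,7,8,8,8]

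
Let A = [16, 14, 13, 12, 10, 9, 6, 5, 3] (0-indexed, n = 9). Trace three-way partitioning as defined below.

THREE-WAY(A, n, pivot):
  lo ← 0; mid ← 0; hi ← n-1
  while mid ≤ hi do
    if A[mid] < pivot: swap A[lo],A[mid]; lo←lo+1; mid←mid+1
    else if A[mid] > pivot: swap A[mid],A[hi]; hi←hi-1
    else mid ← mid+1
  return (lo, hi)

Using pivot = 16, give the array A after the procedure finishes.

pivot = 16; lo=0, mid=0, hi=8
A[mid]=16=16: mid=1
A[mid]=14<16: swap A[0],A[1]; lo=1,mid=2 → [14, 16, 13, 12, 10, 9, 6, 5, 3]
A[mid]=13<16: swap A[1],A[2]; lo=2,mid=3 → [14, 13, 16, 12, 10, 9, 6, 5, 3]
A[mid]=12<16: swap A[2],A[3]; lo=3,mid=4 → [14, 13, 12, 16, 10, 9, 6, 5, 3]
A[mid]=10<16: swap A[3],A[4]; lo=4,mid=5 → [14, 13, 12, 10, 16, 9, 6, 5, 3]
A[mid]=9<16: swap A[4],A[5]; lo=5,mid=6 → [14, 13, 12, 10, 9, 16, 6, 5, 3]
A[mid]=6<16: swap A[5],A[6]; lo=6,mid=7 → [14, 13, 12, 10, 9, 6, 16, 5, 3]
A[mid]=5<16: swap A[6],A[7]; lo=7,mid=8 → [14, 13, 12, 10, 9, 6, 5, 16, 3]
A[mid]=3<16: swap A[7],A[8]; lo=8,mid=9 → [14, 13, 12, 10, 9, 6, 5, 3, 16]
end: lo=8, hi=8; A = [14, 13, 12, 10, 9, 6, 5, 3, 16]

[14, 13, 12, 10, 9, 6, 5, 3, 16]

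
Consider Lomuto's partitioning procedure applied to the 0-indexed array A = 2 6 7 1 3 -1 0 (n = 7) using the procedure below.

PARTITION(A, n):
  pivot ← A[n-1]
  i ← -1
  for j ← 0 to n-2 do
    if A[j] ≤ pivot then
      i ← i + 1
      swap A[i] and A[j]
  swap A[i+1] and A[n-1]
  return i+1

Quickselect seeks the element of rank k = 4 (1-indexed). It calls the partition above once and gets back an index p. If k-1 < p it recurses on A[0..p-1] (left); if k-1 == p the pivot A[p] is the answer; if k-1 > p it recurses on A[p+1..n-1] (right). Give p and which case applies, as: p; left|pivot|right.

1; right

pivot = A[6] = 0; i = -1
j=0: A[0]=2 > 0 → no swap
j=1: A[1]=6 > 0 → no swap
j=2: A[2]=7 > 0 → no swap
j=3: A[3]=1 > 0 → no swap
j=4: A[4]=3 > 0 → no swap
j=5: A[5]=-1 ≤ 0 → i=0, swap A[0],A[5] → -1 6 7 1 3 2 0
final swap A[1],A[6] → -1 0 7 1 3 2 6; return 1
p = 1; k-1 = 3 > 1 ⇒ right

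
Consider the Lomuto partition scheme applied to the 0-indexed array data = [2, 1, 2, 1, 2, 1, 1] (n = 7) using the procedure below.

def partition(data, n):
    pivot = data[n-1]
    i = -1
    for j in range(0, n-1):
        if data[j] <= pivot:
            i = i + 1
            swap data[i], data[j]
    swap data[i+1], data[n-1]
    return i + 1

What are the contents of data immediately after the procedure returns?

[1, 1, 1, 1, 2, 2, 2]

pivot = data[6] = 1; i = -1
j=0: data[0]=2 > 1 → no swap
j=1: data[1]=1 ≤ 1 → i=0, swap data[0],data[1] → [1, 2, 2, 1, 2, 1, 1]
j=2: data[2]=2 > 1 → no swap
j=3: data[3]=1 ≤ 1 → i=1, swap data[1],data[3] → [1, 1, 2, 2, 2, 1, 1]
j=4: data[4]=2 > 1 → no swap
j=5: data[5]=1 ≤ 1 → i=2, swap data[2],data[5] → [1, 1, 1, 2, 2, 2, 1]
final swap data[3],data[6] → [1, 1, 1, 1, 2, 2, 2]; return 3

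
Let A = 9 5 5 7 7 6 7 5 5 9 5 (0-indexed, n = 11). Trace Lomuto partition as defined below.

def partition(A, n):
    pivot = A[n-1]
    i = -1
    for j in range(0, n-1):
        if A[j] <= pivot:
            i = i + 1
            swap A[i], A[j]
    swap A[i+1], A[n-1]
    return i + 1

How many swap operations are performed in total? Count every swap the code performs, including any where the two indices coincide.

pivot = A[10] = 5; i = -1
j=0: A[0]=9 > 5 → no swap
j=1: A[1]=5 ≤ 5 → i=0, swap A[0],A[1] → 5 9 5 7 7 6 7 5 5 9 5
j=2: A[2]=5 ≤ 5 → i=1, swap A[1],A[2] → 5 5 9 7 7 6 7 5 5 9 5
j=3: A[3]=7 > 5 → no swap
j=4: A[4]=7 > 5 → no swap
j=5: A[5]=6 > 5 → no swap
j=6: A[6]=7 > 5 → no swap
j=7: A[7]=5 ≤ 5 → i=2, swap A[2],A[7] → 5 5 5 7 7 6 7 9 5 9 5
j=8: A[8]=5 ≤ 5 → i=3, swap A[3],A[8] → 5 5 5 5 7 6 7 9 7 9 5
j=9: A[9]=9 > 5 → no swap
final swap A[4],A[10] → 5 5 5 5 5 6 7 9 7 9 7; return 4

5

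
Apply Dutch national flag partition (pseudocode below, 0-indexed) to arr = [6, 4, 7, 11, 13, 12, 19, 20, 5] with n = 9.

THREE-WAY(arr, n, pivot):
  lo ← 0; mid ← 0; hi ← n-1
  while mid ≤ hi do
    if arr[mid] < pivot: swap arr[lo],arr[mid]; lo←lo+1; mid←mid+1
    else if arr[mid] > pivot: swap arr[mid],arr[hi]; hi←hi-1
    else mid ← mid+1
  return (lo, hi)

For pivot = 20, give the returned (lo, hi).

pivot = 20; lo=0, mid=0, hi=8
arr[mid]=6<20: swap arr[0],arr[0]; lo=1,mid=1 → [6, 4, 7, 11, 13, 12, 19, 20, 5]
arr[mid]=4<20: swap arr[1],arr[1]; lo=2,mid=2 → [6, 4, 7, 11, 13, 12, 19, 20, 5]
arr[mid]=7<20: swap arr[2],arr[2]; lo=3,mid=3 → [6, 4, 7, 11, 13, 12, 19, 20, 5]
arr[mid]=11<20: swap arr[3],arr[3]; lo=4,mid=4 → [6, 4, 7, 11, 13, 12, 19, 20, 5]
arr[mid]=13<20: swap arr[4],arr[4]; lo=5,mid=5 → [6, 4, 7, 11, 13, 12, 19, 20, 5]
arr[mid]=12<20: swap arr[5],arr[5]; lo=6,mid=6 → [6, 4, 7, 11, 13, 12, 19, 20, 5]
arr[mid]=19<20: swap arr[6],arr[6]; lo=7,mid=7 → [6, 4, 7, 11, 13, 12, 19, 20, 5]
arr[mid]=20=20: mid=8
arr[mid]=5<20: swap arr[7],arr[8]; lo=8,mid=9 → [6, 4, 7, 11, 13, 12, 19, 5, 20]
end: lo=8, hi=8; arr = [6, 4, 7, 11, 13, 12, 19, 5, 20]

(8, 8)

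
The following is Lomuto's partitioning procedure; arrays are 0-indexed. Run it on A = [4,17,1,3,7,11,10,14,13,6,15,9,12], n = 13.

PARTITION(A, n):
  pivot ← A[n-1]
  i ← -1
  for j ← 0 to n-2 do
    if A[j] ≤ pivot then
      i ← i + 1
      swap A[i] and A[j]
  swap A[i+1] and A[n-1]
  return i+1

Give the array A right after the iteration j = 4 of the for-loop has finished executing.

pivot=12, i=-1
j=0: 4≤12, i=0, swap(0,0) ⇒ [4,17,1,3,7,11,10,14,13,6,15,9,12]
j=1: 17>12, skip
j=2: 1≤12, i=1, swap(1,2) ⇒ [4,1,17,3,7,11,10,14,13,6,15,9,12]
j=3: 3≤12, i=2, swap(2,3) ⇒ [4,1,3,17,7,11,10,14,13,6,15,9,12]
j=4: 7≤12, i=3, swap(3,4) ⇒ [4,1,3,7,17,11,10,14,13,6,15,9,12]
(after j=4) A = [4,1,3,7,17,11,10,14,13,6,15,9,12]

[4,1,3,7,17,11,10,14,13,6,15,9,12]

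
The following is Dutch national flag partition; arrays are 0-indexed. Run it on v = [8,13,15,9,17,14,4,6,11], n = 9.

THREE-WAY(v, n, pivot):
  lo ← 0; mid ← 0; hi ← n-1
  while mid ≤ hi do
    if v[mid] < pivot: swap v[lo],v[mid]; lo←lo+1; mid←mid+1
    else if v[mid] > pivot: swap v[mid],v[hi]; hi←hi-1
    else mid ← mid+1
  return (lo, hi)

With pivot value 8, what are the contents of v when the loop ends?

pivot = 8; lo=0, mid=0, hi=8
v[mid]=8=8: mid=1
v[mid]=13>8: swap v[1],v[8]; hi=7 → [8,11,15,9,17,14,4,6,13]
v[mid]=11>8: swap v[1],v[7]; hi=6 → [8,6,15,9,17,14,4,11,13]
v[mid]=6<8: swap v[0],v[1]; lo=1,mid=2 → [6,8,15,9,17,14,4,11,13]
v[mid]=15>8: swap v[2],v[6]; hi=5 → [6,8,4,9,17,14,15,11,13]
v[mid]=4<8: swap v[1],v[2]; lo=2,mid=3 → [6,4,8,9,17,14,15,11,13]
v[mid]=9>8: swap v[3],v[5]; hi=4 → [6,4,8,14,17,9,15,11,13]
v[mid]=14>8: swap v[3],v[4]; hi=3 → [6,4,8,17,14,9,15,11,13]
v[mid]=17>8: swap v[3],v[3]; hi=2 → [6,4,8,17,14,9,15,11,13]
end: lo=2, hi=2; v = [6,4,8,17,14,9,15,11,13]

[6,4,8,17,14,9,15,11,13]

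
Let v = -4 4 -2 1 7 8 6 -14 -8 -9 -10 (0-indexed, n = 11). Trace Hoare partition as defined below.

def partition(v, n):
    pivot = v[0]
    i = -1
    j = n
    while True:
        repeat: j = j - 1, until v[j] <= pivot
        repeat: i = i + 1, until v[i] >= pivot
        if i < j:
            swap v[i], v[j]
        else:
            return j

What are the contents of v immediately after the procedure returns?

pivot=-4
j stops at 10 (-10), i stops at 0 (-4); swap ⇒ -10 4 -2 1 7 8 6 -14 -8 -9 -4
j stops at 9 (-9), i stops at 1 (4); swap ⇒ -10 -9 -2 1 7 8 6 -14 -8 4 -4
j stops at 8 (-8), i stops at 2 (-2); swap ⇒ -10 -9 -8 1 7 8 6 -14 -2 4 -4
j stops at 7 (-14), i stops at 3 (1); swap ⇒ -10 -9 -8 -14 7 8 6 1 -2 4 -4
j stops at 3, i stops at 4; i≥j ⇒ return 3. v=-10 -9 -8 -14 7 8 6 1 -2 4 -4

-10 -9 -8 -14 7 8 6 1 -2 4 -4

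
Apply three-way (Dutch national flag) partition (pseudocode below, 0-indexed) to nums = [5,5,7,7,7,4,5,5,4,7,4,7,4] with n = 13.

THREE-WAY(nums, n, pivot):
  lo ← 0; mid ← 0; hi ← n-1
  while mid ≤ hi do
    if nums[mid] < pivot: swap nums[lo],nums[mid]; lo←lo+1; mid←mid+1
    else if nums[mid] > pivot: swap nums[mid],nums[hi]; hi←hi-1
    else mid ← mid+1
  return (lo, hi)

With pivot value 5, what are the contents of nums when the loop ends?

[4,4,4,4,5,5,5,5,7,7,7,7,7]

pivot = 5; lo=0, mid=0, hi=12
nums[mid]=5=5: mid=1
nums[mid]=5=5: mid=2
nums[mid]=7>5: swap nums[2],nums[12]; hi=11 → [5,5,4,7,7,4,5,5,4,7,4,7,7]
nums[mid]=4<5: swap nums[0],nums[2]; lo=1,mid=3 → [4,5,5,7,7,4,5,5,4,7,4,7,7]
nums[mid]=7>5: swap nums[3],nums[11]; hi=10 → [4,5,5,7,7,4,5,5,4,7,4,7,7]
nums[mid]=7>5: swap nums[3],nums[10]; hi=9 → [4,5,5,4,7,4,5,5,4,7,7,7,7]
nums[mid]=4<5: swap nums[1],nums[3]; lo=2,mid=4 → [4,4,5,5,7,4,5,5,4,7,7,7,7]
nums[mid]=7>5: swap nums[4],nums[9]; hi=8 → [4,4,5,5,7,4,5,5,4,7,7,7,7]
nums[mid]=7>5: swap nums[4],nums[8]; hi=7 → [4,4,5,5,4,4,5,5,7,7,7,7,7]
nums[mid]=4<5: swap nums[2],nums[4]; lo=3,mid=5 → [4,4,4,5,5,4,5,5,7,7,7,7,7]
nums[mid]=4<5: swap nums[3],nums[5]; lo=4,mid=6 → [4,4,4,4,5,5,5,5,7,7,7,7,7]
nums[mid]=5=5: mid=7
nums[mid]=5=5: mid=8
end: lo=4, hi=7; nums = [4,4,4,4,5,5,5,5,7,7,7,7,7]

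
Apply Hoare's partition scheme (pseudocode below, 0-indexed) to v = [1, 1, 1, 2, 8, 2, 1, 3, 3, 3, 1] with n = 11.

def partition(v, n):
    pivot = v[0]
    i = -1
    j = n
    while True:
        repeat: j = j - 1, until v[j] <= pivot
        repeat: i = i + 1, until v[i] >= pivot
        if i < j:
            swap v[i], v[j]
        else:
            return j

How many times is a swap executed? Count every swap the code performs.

pivot = v[0] = 1; i = -1, j = 11
j→10 (v[10]=1≤1), i→0 (v[0]=1≥1); i<j, swap → [1, 1, 1, 2, 8, 2, 1, 3, 3, 3, 1]
j→6 (v[6]=1≤1), i→1 (v[1]=1≥1); i<j, swap → [1, 1, 1, 2, 8, 2, 1, 3, 3, 3, 1]
j→2, i→2; i≥j, return j=2. v = [1, 1, 1, 2, 8, 2, 1, 3, 3, 3, 1]

2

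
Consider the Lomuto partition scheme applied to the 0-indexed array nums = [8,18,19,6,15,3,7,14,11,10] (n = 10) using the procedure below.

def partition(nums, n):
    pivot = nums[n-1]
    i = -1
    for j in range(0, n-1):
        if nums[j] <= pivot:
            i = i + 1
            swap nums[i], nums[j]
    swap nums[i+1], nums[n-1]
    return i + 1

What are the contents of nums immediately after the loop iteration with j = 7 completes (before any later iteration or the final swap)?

pivot=10, i=-1
j=0: 8≤10, i=0, swap(0,0) ⇒ [8,18,19,6,15,3,7,14,11,10]
j=1: 18>10, skip
j=2: 19>10, skip
j=3: 6≤10, i=1, swap(1,3) ⇒ [8,6,19,18,15,3,7,14,11,10]
j=4: 15>10, skip
j=5: 3≤10, i=2, swap(2,5) ⇒ [8,6,3,18,15,19,7,14,11,10]
j=6: 7≤10, i=3, swap(3,6) ⇒ [8,6,3,7,15,19,18,14,11,10]
j=7: 14>10, skip
(after j=7) nums = [8,6,3,7,15,19,18,14,11,10]

[8,6,3,7,15,19,18,14,11,10]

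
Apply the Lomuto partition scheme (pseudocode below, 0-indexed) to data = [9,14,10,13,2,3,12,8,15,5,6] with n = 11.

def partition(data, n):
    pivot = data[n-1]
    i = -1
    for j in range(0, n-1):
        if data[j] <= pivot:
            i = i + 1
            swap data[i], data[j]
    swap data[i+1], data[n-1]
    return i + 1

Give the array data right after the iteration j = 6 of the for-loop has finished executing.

[2,3,10,13,9,14,12,8,15,5,6]

pivot=6, i=-1
j=0: 9>6, skip
j=1: 14>6, skip
j=2: 10>6, skip
j=3: 13>6, skip
j=4: 2≤6, i=0, swap(0,4) ⇒ [2,14,10,13,9,3,12,8,15,5,6]
j=5: 3≤6, i=1, swap(1,5) ⇒ [2,3,10,13,9,14,12,8,15,5,6]
j=6: 12>6, skip
(after j=6) data = [2,3,10,13,9,14,12,8,15,5,6]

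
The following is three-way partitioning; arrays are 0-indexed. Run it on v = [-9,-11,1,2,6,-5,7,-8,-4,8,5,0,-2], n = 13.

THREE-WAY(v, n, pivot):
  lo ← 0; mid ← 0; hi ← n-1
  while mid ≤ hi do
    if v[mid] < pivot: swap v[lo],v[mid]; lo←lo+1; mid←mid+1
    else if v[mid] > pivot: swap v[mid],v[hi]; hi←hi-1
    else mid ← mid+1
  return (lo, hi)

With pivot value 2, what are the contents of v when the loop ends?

[-9,-11,1,-2,-5,0,-8,-4,2,5,8,7,6]

pivot = 2; lo=0, mid=0, hi=12
v[mid]=-9<2: swap v[0],v[0]; lo=1,mid=1 → [-9,-11,1,2,6,-5,7,-8,-4,8,5,0,-2]
v[mid]=-11<2: swap v[1],v[1]; lo=2,mid=2 → [-9,-11,1,2,6,-5,7,-8,-4,8,5,0,-2]
v[mid]=1<2: swap v[2],v[2]; lo=3,mid=3 → [-9,-11,1,2,6,-5,7,-8,-4,8,5,0,-2]
v[mid]=2=2: mid=4
v[mid]=6>2: swap v[4],v[12]; hi=11 → [-9,-11,1,2,-2,-5,7,-8,-4,8,5,0,6]
v[mid]=-2<2: swap v[3],v[4]; lo=4,mid=5 → [-9,-11,1,-2,2,-5,7,-8,-4,8,5,0,6]
v[mid]=-5<2: swap v[4],v[5]; lo=5,mid=6 → [-9,-11,1,-2,-5,2,7,-8,-4,8,5,0,6]
v[mid]=7>2: swap v[6],v[11]; hi=10 → [-9,-11,1,-2,-5,2,0,-8,-4,8,5,7,6]
v[mid]=0<2: swap v[5],v[6]; lo=6,mid=7 → [-9,-11,1,-2,-5,0,2,-8,-4,8,5,7,6]
v[mid]=-8<2: swap v[6],v[7]; lo=7,mid=8 → [-9,-11,1,-2,-5,0,-8,2,-4,8,5,7,6]
v[mid]=-4<2: swap v[7],v[8]; lo=8,mid=9 → [-9,-11,1,-2,-5,0,-8,-4,2,8,5,7,6]
v[mid]=8>2: swap v[9],v[10]; hi=9 → [-9,-11,1,-2,-5,0,-8,-4,2,5,8,7,6]
v[mid]=5>2: swap v[9],v[9]; hi=8 → [-9,-11,1,-2,-5,0,-8,-4,2,5,8,7,6]
end: lo=8, hi=8; v = [-9,-11,1,-2,-5,0,-8,-4,2,5,8,7,6]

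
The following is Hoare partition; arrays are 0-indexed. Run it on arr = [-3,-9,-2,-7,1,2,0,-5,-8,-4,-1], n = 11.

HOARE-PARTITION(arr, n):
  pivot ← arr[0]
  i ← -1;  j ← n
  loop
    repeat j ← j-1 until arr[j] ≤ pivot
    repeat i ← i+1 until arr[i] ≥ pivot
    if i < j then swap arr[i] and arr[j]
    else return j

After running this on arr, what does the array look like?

[-4,-9,-8,-7,-5,2,0,1,-2,-3,-1]

pivot=-3
j stops at 9 (-4), i stops at 0 (-3); swap ⇒ [-4,-9,-2,-7,1,2,0,-5,-8,-3,-1]
j stops at 8 (-8), i stops at 2 (-2); swap ⇒ [-4,-9,-8,-7,1,2,0,-5,-2,-3,-1]
j stops at 7 (-5), i stops at 4 (1); swap ⇒ [-4,-9,-8,-7,-5,2,0,1,-2,-3,-1]
j stops at 4, i stops at 5; i≥j ⇒ return 4. arr=[-4,-9,-8,-7,-5,2,0,1,-2,-3,-1]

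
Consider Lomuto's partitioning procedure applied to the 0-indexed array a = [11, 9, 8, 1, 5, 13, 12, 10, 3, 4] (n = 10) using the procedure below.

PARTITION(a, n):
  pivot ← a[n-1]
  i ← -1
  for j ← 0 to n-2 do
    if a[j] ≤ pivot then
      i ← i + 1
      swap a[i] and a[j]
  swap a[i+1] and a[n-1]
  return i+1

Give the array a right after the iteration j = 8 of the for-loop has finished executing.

[1, 3, 8, 11, 5, 13, 12, 10, 9, 4]

pivot = a[9] = 4; i = -1
j=0: a[0]=11 > 4 → no swap
j=1: a[1]=9 > 4 → no swap
j=2: a[2]=8 > 4 → no swap
j=3: a[3]=1 ≤ 4 → i=0, swap a[0],a[3] → [1, 9, 8, 11, 5, 13, 12, 10, 3, 4]
j=4: a[4]=5 > 4 → no swap
j=5: a[5]=13 > 4 → no swap
j=6: a[6]=12 > 4 → no swap
j=7: a[7]=10 > 4 → no swap
j=8: a[8]=3 ≤ 4 → i=1, swap a[1],a[8] → [1, 3, 8, 11, 5, 13, 12, 10, 9, 4]
(after j=8) a = [1, 3, 8, 11, 5, 13, 12, 10, 9, 4]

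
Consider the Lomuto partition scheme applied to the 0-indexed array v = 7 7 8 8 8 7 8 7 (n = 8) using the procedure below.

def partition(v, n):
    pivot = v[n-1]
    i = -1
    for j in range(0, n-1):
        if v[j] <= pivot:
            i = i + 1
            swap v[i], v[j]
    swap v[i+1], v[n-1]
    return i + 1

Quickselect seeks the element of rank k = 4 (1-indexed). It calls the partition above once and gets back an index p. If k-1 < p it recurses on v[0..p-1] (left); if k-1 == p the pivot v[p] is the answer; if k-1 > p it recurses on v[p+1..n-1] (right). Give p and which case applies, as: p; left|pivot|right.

3; pivot

pivot = v[7] = 7; i = -1
j=0: v[0]=7 ≤ 7 → i=0, swap v[0],v[0] (no change) → 7 7 8 8 8 7 8 7
j=1: v[1]=7 ≤ 7 → i=1, swap v[1],v[1] (no change) → 7 7 8 8 8 7 8 7
j=2: v[2]=8 > 7 → no swap
j=3: v[3]=8 > 7 → no swap
j=4: v[4]=8 > 7 → no swap
j=5: v[5]=7 ≤ 7 → i=2, swap v[2],v[5] → 7 7 7 8 8 8 8 7
j=6: v[6]=8 > 7 → no swap
final swap v[3],v[7] → 7 7 7 7 8 8 8 8; return 3
p = 3; k-1 = 3 == 3 ⇒ pivot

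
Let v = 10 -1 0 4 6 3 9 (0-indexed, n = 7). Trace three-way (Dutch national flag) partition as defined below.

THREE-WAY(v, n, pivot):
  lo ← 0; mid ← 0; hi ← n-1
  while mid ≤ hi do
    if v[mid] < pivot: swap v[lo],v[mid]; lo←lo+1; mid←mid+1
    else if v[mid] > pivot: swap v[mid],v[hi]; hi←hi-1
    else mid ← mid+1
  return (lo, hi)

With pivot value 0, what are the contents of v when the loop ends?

-1 0 4 6 3 9 10

lo=0 mid=0 hi=6
10>0: swap(0,6), hi=5 ⇒ 9 -1 0 4 6 3 10
9>0: swap(0,5), hi=4 ⇒ 3 -1 0 4 6 9 10
3>0: swap(0,4), hi=3 ⇒ 6 -1 0 4 3 9 10
6>0: swap(0,3), hi=2 ⇒ 4 -1 0 6 3 9 10
4>0: swap(0,2), hi=1 ⇒ 0 -1 4 6 3 9 10
0=0: mid=1
-1<0: swap(0,1), lo=1 mid=2 ⇒ -1 0 4 6 3 9 10
done. lo=1 hi=1; v=-1 0 4 6 3 9 10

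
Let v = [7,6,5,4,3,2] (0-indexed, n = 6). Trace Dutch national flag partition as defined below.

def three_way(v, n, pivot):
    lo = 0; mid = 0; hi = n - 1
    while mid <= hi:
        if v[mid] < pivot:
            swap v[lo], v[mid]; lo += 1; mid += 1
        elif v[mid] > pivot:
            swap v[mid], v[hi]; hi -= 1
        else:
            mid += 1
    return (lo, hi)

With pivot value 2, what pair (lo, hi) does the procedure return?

(0, 0)

lo=0 mid=0 hi=5
7>2: swap(0,5), hi=4 ⇒ [2,6,5,4,3,7]
2=2: mid=1
6>2: swap(1,4), hi=3 ⇒ [2,3,5,4,6,7]
3>2: swap(1,3), hi=2 ⇒ [2,4,5,3,6,7]
4>2: swap(1,2), hi=1 ⇒ [2,5,4,3,6,7]
5>2: swap(1,1), hi=0 ⇒ [2,5,4,3,6,7]
done. lo=0 hi=0; v=[2,5,4,3,6,7]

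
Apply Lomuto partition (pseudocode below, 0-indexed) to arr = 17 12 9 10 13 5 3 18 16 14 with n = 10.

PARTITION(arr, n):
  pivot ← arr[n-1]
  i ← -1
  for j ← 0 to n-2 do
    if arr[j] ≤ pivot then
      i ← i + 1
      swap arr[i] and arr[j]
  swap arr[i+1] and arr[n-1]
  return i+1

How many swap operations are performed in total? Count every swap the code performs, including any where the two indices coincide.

pivot = arr[9] = 14; i = -1
j=0: arr[0]=17 > 14 → no swap
j=1: arr[1]=12 ≤ 14 → i=0, swap arr[0],arr[1] → 12 17 9 10 13 5 3 18 16 14
j=2: arr[2]=9 ≤ 14 → i=1, swap arr[1],arr[2] → 12 9 17 10 13 5 3 18 16 14
j=3: arr[3]=10 ≤ 14 → i=2, swap arr[2],arr[3] → 12 9 10 17 13 5 3 18 16 14
j=4: arr[4]=13 ≤ 14 → i=3, swap arr[3],arr[4] → 12 9 10 13 17 5 3 18 16 14
j=5: arr[5]=5 ≤ 14 → i=4, swap arr[4],arr[5] → 12 9 10 13 5 17 3 18 16 14
j=6: arr[6]=3 ≤ 14 → i=5, swap arr[5],arr[6] → 12 9 10 13 5 3 17 18 16 14
j=7: arr[7]=18 > 14 → no swap
j=8: arr[8]=16 > 14 → no swap
final swap arr[6],arr[9] → 12 9 10 13 5 3 14 18 16 17; return 6

7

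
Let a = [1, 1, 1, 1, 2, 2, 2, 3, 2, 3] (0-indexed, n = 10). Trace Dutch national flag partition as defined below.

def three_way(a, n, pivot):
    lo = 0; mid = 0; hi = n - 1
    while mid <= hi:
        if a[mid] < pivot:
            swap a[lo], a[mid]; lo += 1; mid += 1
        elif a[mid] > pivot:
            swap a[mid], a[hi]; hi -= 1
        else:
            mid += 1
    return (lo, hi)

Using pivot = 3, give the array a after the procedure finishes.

[1, 1, 1, 1, 2, 2, 2, 2, 3, 3]

lo=0 mid=0 hi=9
1<3: swap(0,0), lo=1 mid=1 ⇒ [1, 1, 1, 1, 2, 2, 2, 3, 2, 3]
1<3: swap(1,1), lo=2 mid=2 ⇒ [1, 1, 1, 1, 2, 2, 2, 3, 2, 3]
1<3: swap(2,2), lo=3 mid=3 ⇒ [1, 1, 1, 1, 2, 2, 2, 3, 2, 3]
1<3: swap(3,3), lo=4 mid=4 ⇒ [1, 1, 1, 1, 2, 2, 2, 3, 2, 3]
2<3: swap(4,4), lo=5 mid=5 ⇒ [1, 1, 1, 1, 2, 2, 2, 3, 2, 3]
2<3: swap(5,5), lo=6 mid=6 ⇒ [1, 1, 1, 1, 2, 2, 2, 3, 2, 3]
2<3: swap(6,6), lo=7 mid=7 ⇒ [1, 1, 1, 1, 2, 2, 2, 3, 2, 3]
3=3: mid=8
2<3: swap(7,8), lo=8 mid=9 ⇒ [1, 1, 1, 1, 2, 2, 2, 2, 3, 3]
3=3: mid=10
done. lo=8 hi=9; a=[1, 1, 1, 1, 2, 2, 2, 2, 3, 3]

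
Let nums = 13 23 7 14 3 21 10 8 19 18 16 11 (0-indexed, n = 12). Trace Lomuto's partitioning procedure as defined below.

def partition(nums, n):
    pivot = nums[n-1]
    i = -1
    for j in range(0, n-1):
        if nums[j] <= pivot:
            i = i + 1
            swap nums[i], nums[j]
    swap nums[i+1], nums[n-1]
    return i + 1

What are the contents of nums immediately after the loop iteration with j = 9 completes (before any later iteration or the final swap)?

pivot = nums[11] = 11; i = -1
j=0: nums[0]=13 > 11 → no swap
j=1: nums[1]=23 > 11 → no swap
j=2: nums[2]=7 ≤ 11 → i=0, swap nums[0],nums[2] → 7 23 13 14 3 21 10 8 19 18 16 11
j=3: nums[3]=14 > 11 → no swap
j=4: nums[4]=3 ≤ 11 → i=1, swap nums[1],nums[4] → 7 3 13 14 23 21 10 8 19 18 16 11
j=5: nums[5]=21 > 11 → no swap
j=6: nums[6]=10 ≤ 11 → i=2, swap nums[2],nums[6] → 7 3 10 14 23 21 13 8 19 18 16 11
j=7: nums[7]=8 ≤ 11 → i=3, swap nums[3],nums[7] → 7 3 10 8 23 21 13 14 19 18 16 11
j=8: nums[8]=19 > 11 → no swap
j=9: nums[9]=18 > 11 → no swap
(after j=9) nums = 7 3 10 8 23 21 13 14 19 18 16 11

7 3 10 8 23 21 13 14 19 18 16 11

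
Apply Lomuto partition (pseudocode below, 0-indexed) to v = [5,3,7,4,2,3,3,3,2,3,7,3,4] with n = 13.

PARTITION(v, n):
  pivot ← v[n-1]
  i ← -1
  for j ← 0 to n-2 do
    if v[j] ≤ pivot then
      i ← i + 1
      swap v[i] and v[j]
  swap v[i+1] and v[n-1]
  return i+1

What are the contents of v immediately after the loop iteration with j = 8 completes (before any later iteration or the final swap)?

[3,4,2,3,3,3,2,5,7,3,7,3,4]

pivot=4, i=-1
j=0: 5>4, skip
j=1: 3≤4, i=0, swap(0,1) ⇒ [3,5,7,4,2,3,3,3,2,3,7,3,4]
j=2: 7>4, skip
j=3: 4≤4, i=1, swap(1,3) ⇒ [3,4,7,5,2,3,3,3,2,3,7,3,4]
j=4: 2≤4, i=2, swap(2,4) ⇒ [3,4,2,5,7,3,3,3,2,3,7,3,4]
j=5: 3≤4, i=3, swap(3,5) ⇒ [3,4,2,3,7,5,3,3,2,3,7,3,4]
j=6: 3≤4, i=4, swap(4,6) ⇒ [3,4,2,3,3,5,7,3,2,3,7,3,4]
j=7: 3≤4, i=5, swap(5,7) ⇒ [3,4,2,3,3,3,7,5,2,3,7,3,4]
j=8: 2≤4, i=6, swap(6,8) ⇒ [3,4,2,3,3,3,2,5,7,3,7,3,4]
(after j=8) v = [3,4,2,3,3,3,2,5,7,3,7,3,4]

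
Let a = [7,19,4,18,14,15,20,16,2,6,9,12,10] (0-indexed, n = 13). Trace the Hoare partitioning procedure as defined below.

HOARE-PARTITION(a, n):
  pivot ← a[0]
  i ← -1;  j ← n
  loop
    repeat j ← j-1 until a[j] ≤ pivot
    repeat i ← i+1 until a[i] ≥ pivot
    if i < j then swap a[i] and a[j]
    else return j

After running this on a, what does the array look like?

pivot = a[0] = 7; i = -1, j = 13
j→9 (a[9]=6≤7), i→0 (a[0]=7≥7); i<j, swap → [6,19,4,18,14,15,20,16,2,7,9,12,10]
j→8 (a[8]=2≤7), i→1 (a[1]=19≥7); i<j, swap → [6,2,4,18,14,15,20,16,19,7,9,12,10]
j→2, i→3; i≥j, return j=2. a = [6,2,4,18,14,15,20,16,19,7,9,12,10]

[6,2,4,18,14,15,20,16,19,7,9,12,10]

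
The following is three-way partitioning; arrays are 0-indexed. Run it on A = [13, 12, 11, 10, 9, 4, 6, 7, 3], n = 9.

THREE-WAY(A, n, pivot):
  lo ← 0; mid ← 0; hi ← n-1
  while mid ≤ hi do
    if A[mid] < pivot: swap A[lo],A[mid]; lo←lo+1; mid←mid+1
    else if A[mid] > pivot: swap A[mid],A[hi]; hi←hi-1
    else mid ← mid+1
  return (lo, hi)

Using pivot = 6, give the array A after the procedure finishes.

lo=0 mid=0 hi=8
13>6: swap(0,8), hi=7 ⇒ [3, 12, 11, 10, 9, 4, 6, 7, 13]
3<6: swap(0,0), lo=1 mid=1 ⇒ [3, 12, 11, 10, 9, 4, 6, 7, 13]
12>6: swap(1,7), hi=6 ⇒ [3, 7, 11, 10, 9, 4, 6, 12, 13]
7>6: swap(1,6), hi=5 ⇒ [3, 6, 11, 10, 9, 4, 7, 12, 13]
6=6: mid=2
11>6: swap(2,5), hi=4 ⇒ [3, 6, 4, 10, 9, 11, 7, 12, 13]
4<6: swap(1,2), lo=2 mid=3 ⇒ [3, 4, 6, 10, 9, 11, 7, 12, 13]
10>6: swap(3,4), hi=3 ⇒ [3, 4, 6, 9, 10, 11, 7, 12, 13]
9>6: swap(3,3), hi=2 ⇒ [3, 4, 6, 9, 10, 11, 7, 12, 13]
done. lo=2 hi=2; A=[3, 4, 6, 9, 10, 11, 7, 12, 13]

[3, 4, 6, 9, 10, 11, 7, 12, 13]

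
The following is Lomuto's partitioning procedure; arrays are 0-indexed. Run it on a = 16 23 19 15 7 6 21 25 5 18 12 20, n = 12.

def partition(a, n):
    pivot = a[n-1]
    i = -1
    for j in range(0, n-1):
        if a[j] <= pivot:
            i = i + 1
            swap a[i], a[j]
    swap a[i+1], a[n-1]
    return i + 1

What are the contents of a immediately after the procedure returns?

pivot=20, i=-1
j=0: 16≤20, i=0, swap(0,0) ⇒ 16 23 19 15 7 6 21 25 5 18 12 20
j=1: 23>20, skip
j=2: 19≤20, i=1, swap(1,2) ⇒ 16 19 23 15 7 6 21 25 5 18 12 20
j=3: 15≤20, i=2, swap(2,3) ⇒ 16 19 15 23 7 6 21 25 5 18 12 20
j=4: 7≤20, i=3, swap(3,4) ⇒ 16 19 15 7 23 6 21 25 5 18 12 20
j=5: 6≤20, i=4, swap(4,5) ⇒ 16 19 15 7 6 23 21 25 5 18 12 20
j=6: 21>20, skip
j=7: 25>20, skip
j=8: 5≤20, i=5, swap(5,8) ⇒ 16 19 15 7 6 5 21 25 23 18 12 20
j=9: 18≤20, i=6, swap(6,9) ⇒ 16 19 15 7 6 5 18 25 23 21 12 20
j=10: 12≤20, i=7, swap(7,10) ⇒ 16 19 15 7 6 5 18 12 23 21 25 20
swap(8,11) ⇒ 16 19 15 7 6 5 18 12 20 21 25 23; return 8

16 19 15 7 6 5 18 12 20 21 25 23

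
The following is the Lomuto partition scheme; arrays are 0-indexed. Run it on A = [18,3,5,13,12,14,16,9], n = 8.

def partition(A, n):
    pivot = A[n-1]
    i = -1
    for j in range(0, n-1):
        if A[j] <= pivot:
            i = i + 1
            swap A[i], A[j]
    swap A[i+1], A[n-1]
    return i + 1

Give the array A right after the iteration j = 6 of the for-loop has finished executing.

[3,5,18,13,12,14,16,9]

pivot = A[7] = 9; i = -1
j=0: A[0]=18 > 9 → no swap
j=1: A[1]=3 ≤ 9 → i=0, swap A[0],A[1] → [3,18,5,13,12,14,16,9]
j=2: A[2]=5 ≤ 9 → i=1, swap A[1],A[2] → [3,5,18,13,12,14,16,9]
j=3: A[3]=13 > 9 → no swap
j=4: A[4]=12 > 9 → no swap
j=5: A[5]=14 > 9 → no swap
j=6: A[6]=16 > 9 → no swap
(after j=6) A = [3,5,18,13,12,14,16,9]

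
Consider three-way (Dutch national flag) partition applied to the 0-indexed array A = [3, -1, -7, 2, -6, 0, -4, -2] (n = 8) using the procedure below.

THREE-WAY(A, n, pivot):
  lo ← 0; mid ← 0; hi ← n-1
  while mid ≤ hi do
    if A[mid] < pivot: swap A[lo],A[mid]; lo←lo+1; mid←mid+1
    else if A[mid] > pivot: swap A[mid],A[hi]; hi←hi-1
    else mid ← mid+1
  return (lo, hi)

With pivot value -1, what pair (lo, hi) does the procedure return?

pivot = -1; lo=0, mid=0, hi=7
A[mid]=3>-1: swap A[0],A[7]; hi=6 → [-2, -1, -7, 2, -6, 0, -4, 3]
A[mid]=-2<-1: swap A[0],A[0]; lo=1,mid=1 → [-2, -1, -7, 2, -6, 0, -4, 3]
A[mid]=-1=-1: mid=2
A[mid]=-7<-1: swap A[1],A[2]; lo=2,mid=3 → [-2, -7, -1, 2, -6, 0, -4, 3]
A[mid]=2>-1: swap A[3],A[6]; hi=5 → [-2, -7, -1, -4, -6, 0, 2, 3]
A[mid]=-4<-1: swap A[2],A[3]; lo=3,mid=4 → [-2, -7, -4, -1, -6, 0, 2, 3]
A[mid]=-6<-1: swap A[3],A[4]; lo=4,mid=5 → [-2, -7, -4, -6, -1, 0, 2, 3]
A[mid]=0>-1: swap A[5],A[5]; hi=4 → [-2, -7, -4, -6, -1, 0, 2, 3]
end: lo=4, hi=4; A = [-2, -7, -4, -6, -1, 0, 2, 3]

(4, 4)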